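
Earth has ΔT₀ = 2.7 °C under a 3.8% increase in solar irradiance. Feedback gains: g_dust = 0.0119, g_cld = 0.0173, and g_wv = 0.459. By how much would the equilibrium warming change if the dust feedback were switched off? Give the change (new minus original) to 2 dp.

Original: g = 0.4882, ΔT = 2.7/(1−0.4882) = 5.2755 °C.
Without dust: g' = 0.4763, ΔT' = 2.7/(1−0.4763) = 5.1556 °C.
Change = 5.1556 − 5.2755 = -0.12 °C.

-0.12 °C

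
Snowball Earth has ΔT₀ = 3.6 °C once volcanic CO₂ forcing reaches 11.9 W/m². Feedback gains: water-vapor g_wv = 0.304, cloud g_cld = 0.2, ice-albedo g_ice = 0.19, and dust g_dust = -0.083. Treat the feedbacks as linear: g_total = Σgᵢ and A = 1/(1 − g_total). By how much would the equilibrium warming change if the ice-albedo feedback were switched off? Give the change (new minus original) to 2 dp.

-3.04 °C

Original: g = 0.611, ΔT = 3.6/(1−0.611) = 9.2545 °C.
Without ice-albedo: g' = 0.421, ΔT' = 3.6/(1−0.421) = 6.2176 °C.
Change = 6.2176 − 9.2545 = -3.04 °C.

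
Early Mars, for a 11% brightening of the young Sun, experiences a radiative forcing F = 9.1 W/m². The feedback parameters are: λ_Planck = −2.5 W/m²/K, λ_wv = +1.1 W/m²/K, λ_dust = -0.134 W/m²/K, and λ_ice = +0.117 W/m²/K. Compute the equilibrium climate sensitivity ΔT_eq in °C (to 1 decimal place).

Net feedback parameter λ = (−2.5) + (+1.1) + (-0.134) + (+0.117) = -1.417 W/m²/K.
ΔT = −F/λ = −9.1/(-1.417) = 6.4 °C.

6.4 °C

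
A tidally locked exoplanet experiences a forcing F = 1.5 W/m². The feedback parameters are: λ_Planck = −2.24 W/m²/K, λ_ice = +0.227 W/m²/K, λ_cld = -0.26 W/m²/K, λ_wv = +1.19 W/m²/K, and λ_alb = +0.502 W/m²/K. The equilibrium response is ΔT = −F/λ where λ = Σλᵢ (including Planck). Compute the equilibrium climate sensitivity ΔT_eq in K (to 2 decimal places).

Net feedback parameter λ = (−2.24) + (+0.227) + (-0.26) + (+1.19) + (+0.502) = -0.581 W/m²/K.
ΔT = −F/λ = −1.5/(-0.581) = 2.58 K.

2.58 K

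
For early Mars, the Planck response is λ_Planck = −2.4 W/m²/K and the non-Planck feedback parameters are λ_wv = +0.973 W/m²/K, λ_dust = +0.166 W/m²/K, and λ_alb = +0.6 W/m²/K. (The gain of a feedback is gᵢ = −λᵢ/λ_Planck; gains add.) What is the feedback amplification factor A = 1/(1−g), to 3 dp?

3.631

Convert to gains: g_wv = 0.973/2.4 = 0.4054; g_dust = 0.166/2.4 = 0.06917; g_alb = 0.6/2.4 = 0.25.
Total gain g = 0.72457.
A = 1/(1 − 0.72457) = 3.631.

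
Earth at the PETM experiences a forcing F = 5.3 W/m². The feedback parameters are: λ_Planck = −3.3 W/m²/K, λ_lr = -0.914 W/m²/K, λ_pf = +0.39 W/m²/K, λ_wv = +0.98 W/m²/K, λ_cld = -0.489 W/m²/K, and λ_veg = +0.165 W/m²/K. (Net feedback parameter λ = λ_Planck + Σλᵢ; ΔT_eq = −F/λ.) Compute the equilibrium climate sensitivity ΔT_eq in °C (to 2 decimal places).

Net feedback parameter λ = (−3.3) + (-0.914) + (+0.39) + (+0.98) + (-0.489) + (+0.165) = -3.168 W/m²/K.
ΔT = −F/λ = −5.3/(-3.168) = 1.67 °C.

1.67 °C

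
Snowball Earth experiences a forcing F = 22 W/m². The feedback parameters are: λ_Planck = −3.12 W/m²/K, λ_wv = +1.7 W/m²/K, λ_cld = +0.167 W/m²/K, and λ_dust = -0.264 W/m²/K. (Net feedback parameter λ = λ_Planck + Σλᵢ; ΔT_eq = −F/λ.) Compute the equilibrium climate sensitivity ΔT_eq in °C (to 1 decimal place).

14.5 °C

Net feedback parameter λ = (−3.12) + (+1.7) + (+0.167) + (-0.264) = -1.517 W/m²/K.
ΔT = −F/λ = −22/(-1.517) = 14.5 °C.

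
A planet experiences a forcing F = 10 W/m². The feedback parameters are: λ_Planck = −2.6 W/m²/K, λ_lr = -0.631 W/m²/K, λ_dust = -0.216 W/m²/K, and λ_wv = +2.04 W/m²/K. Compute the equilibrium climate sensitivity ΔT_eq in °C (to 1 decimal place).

7.1 °C

Net feedback parameter λ = (−2.6) + (-0.631) + (-0.216) + (+2.04) = -1.407 W/m²/K.
ΔT = −F/λ = −10/(-1.407) = 7.1 °C.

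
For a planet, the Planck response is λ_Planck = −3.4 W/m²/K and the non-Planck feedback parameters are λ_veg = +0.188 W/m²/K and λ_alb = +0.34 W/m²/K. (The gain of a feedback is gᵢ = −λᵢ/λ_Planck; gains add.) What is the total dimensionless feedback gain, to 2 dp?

Convert to gains: g_veg = 0.188/3.4 = 0.05529; g_alb = 0.34/3.4 = 0.1.
Total gain g = 0.15529.

0.16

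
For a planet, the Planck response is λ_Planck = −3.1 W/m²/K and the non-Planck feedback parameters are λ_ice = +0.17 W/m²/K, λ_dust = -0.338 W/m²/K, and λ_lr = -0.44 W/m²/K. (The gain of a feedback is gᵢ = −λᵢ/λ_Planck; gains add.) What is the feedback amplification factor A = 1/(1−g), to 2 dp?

Convert to gains: g_ice = 0.17/3.1 = 0.05484; g_dust = -0.338/3.1 = -0.109; g_lr = -0.44/3.1 = -0.1419.
Total gain g = -0.19606.
A = 1/(1 + 0.19606) = 0.84.

0.84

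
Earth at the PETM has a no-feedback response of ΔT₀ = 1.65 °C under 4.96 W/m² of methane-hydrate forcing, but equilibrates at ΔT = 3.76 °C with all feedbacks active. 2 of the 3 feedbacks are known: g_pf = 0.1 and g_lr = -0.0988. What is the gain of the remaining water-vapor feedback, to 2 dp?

Amplification A = ΔT/ΔT₀ = 3.76/1.65 = 2.279.
Total gain g = 1 − 1/A = 1 − 1/2.279 = 0.5612.
Known gains sum to 0.1 − 0.0988 = 0.0012.
g_wv = 0.5612 − 0.0012 = 0.56.

0.56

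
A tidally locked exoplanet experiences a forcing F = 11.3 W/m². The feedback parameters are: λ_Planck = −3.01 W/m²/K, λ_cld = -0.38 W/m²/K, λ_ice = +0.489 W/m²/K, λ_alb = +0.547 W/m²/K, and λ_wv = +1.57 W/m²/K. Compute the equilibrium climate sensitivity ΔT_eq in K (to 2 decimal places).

14.41 K

Net feedback parameter λ = (−3.01) + (-0.38) + (+0.489) + (+0.547) + (+1.57) = -0.784 W/m²/K.
ΔT = −F/λ = −11.3/(-0.784) = 14.41 K.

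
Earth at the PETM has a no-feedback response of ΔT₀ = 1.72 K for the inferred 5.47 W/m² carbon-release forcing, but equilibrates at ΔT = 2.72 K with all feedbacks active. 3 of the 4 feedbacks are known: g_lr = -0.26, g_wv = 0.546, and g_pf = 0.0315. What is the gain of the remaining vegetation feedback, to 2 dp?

Amplification A = ΔT/ΔT₀ = 2.72/1.72 = 1.581.
Total gain g = 1 − 1/A = 1 − 1/1.581 = 0.3675.
Known gains sum to -0.26 + 0.546 + 0.0315 = 0.3175.
g_veg = 0.3675 − 0.3175 = 0.05.

0.05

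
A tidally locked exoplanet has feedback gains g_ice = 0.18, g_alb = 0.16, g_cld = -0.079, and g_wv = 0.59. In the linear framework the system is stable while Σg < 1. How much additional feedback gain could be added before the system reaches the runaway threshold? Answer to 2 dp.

0.15

Current total gain = 0.18 + 0.16 − 0.079 + 0.59 = 0.851.
Margin to runaway = 1 − 0.851 = 0.15.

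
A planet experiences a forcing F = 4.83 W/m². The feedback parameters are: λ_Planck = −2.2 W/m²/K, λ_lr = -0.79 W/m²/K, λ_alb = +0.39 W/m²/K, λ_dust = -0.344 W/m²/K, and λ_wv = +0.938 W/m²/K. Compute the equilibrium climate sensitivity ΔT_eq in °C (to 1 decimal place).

Net feedback parameter λ = (−2.2) + (-0.79) + (+0.39) + (-0.344) + (+0.938) = -2.006 W/m²/K.
ΔT = −F/λ = −4.83/(-2.006) = 2.4 °C.

2.4 °C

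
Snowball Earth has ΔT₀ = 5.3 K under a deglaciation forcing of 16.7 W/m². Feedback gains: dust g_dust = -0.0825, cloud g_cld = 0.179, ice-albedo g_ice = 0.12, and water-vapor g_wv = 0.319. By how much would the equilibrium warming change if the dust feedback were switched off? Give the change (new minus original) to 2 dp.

Original: g = 0.5355, ΔT = 5.3/(1−0.5355) = 11.4101 K.
Without dust: g' = 0.618, ΔT' = 5.3/(1−0.618) = 13.8743 K.
Change = 13.8743 − 11.4101 = 2.46 K.

2.46 K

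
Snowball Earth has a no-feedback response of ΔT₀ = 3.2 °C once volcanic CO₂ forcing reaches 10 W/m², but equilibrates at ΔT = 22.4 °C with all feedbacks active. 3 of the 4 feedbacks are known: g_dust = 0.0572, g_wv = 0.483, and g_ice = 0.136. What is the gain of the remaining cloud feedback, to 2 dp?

Amplification A = ΔT/ΔT₀ = 22.4/3.2 = 7.
Total gain g = 1 − 1/A = 1 − 1/7 = 0.8571.
Known gains sum to 0.0572 + 0.483 + 0.136 = 0.6762.
g_cld = 0.8571 − 0.6762 = 0.18.

0.18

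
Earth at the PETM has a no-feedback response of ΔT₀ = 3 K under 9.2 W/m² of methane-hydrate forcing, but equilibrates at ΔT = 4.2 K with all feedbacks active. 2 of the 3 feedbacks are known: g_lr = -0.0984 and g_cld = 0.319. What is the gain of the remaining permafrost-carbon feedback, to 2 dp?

0.07

Amplification A = ΔT/ΔT₀ = 4.2/3 = 1.4.
Total gain g = 1 − 1/A = 1 − 1/1.4 = 0.2857.
Known gains sum to -0.0984 + 0.319 = 0.2206.
g_pf = 0.2857 − 0.2206 = 0.07.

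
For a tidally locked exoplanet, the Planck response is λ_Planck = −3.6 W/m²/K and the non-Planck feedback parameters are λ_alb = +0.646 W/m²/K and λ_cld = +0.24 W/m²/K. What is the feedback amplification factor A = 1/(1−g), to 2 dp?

1.33

Convert to gains: g_alb = 0.646/3.6 = 0.1794; g_cld = 0.24/3.6 = 0.06667.
Total gain g = 0.24607.
A = 1/(1 − 0.24607) = 1.33.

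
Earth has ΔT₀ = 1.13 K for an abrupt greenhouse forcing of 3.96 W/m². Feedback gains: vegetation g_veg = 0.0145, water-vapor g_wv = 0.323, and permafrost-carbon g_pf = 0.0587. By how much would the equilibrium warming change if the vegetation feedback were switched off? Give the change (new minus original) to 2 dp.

-0.04 K

Original: g = 0.3962, ΔT = 1.13/(1−0.3962) = 1.8715 K.
Without vegetation: g' = 0.3817, ΔT' = 1.13/(1−0.3817) = 1.8276 K.
Change = 1.8276 − 1.8715 = -0.04 K.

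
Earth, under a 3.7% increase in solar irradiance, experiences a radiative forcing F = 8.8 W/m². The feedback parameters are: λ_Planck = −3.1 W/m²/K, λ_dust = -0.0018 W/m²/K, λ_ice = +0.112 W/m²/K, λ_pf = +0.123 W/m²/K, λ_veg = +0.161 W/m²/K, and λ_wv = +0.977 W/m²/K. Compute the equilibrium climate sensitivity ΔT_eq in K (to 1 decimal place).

Net feedback parameter λ = (−3.1) + (-0.0018) + (+0.112) + (+0.123) + (+0.161) + (+0.977) = -1.7288 W/m²/K.
ΔT = −F/λ = −8.8/(-1.7288) = 5.1 K.

5.1 K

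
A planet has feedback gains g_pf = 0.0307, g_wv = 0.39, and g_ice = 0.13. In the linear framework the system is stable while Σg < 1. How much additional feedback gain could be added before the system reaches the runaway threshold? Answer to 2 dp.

0.45

Current total gain = 0.0307 + 0.39 + 0.13 = 0.5507.
Margin to runaway = 1 − 0.5507 = 0.45.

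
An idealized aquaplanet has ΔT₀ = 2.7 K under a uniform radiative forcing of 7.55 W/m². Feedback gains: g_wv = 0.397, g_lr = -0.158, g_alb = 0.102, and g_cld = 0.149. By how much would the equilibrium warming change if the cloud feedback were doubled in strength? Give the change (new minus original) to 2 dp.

2.19 K

Original: g = 0.49, ΔT = 2.7/(1−0.49) = 5.2941 K.
With doubled cloud: g' = 0.639, ΔT' = 2.7/(1−0.639) = 7.4792 K.
Change = 7.4792 − 5.2941 = 2.19 K.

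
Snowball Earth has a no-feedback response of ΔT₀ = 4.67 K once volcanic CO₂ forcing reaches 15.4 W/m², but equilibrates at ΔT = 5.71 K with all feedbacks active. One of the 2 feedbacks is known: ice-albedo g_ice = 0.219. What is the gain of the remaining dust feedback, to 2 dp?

Amplification A = ΔT/ΔT₀ = 5.71/4.67 = 1.223.
Total gain g = 1 − 1/A = 1 − 1/1.223 = 0.1823.
The known gain is 0.219.
g_dust = 0.1823 − 0.219 = -0.04.

-0.04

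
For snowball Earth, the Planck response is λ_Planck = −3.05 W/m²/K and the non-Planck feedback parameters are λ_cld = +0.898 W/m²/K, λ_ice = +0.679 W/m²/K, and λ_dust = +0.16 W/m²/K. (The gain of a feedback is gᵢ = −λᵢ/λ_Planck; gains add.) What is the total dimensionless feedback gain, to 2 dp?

0.57

Convert to gains: g_cld = 0.898/3.05 = 0.2944; g_ice = 0.679/3.05 = 0.2226; g_dust = 0.16/3.05 = 0.05246.
Total gain g = 0.56946.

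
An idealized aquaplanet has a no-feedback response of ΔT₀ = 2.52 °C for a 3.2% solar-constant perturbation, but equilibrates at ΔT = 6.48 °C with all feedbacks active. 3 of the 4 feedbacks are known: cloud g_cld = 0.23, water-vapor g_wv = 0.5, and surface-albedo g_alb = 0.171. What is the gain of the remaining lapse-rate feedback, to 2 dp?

-0.29

Amplification A = ΔT/ΔT₀ = 6.48/2.52 = 2.571.
Total gain g = 1 − 1/A = 1 − 1/2.571 = 0.611.
Known gains sum to 0.23 + 0.5 + 0.171 = 0.901.
g_lr = 0.611 − 0.901 = -0.29.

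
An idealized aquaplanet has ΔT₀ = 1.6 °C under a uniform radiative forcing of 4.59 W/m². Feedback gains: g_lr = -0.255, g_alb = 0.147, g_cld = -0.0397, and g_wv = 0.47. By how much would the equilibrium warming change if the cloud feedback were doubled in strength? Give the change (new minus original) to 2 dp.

-0.13 °C

Original: g = 0.3223, ΔT = 1.6/(1−0.3223) = 2.3609 °C.
With doubled cloud: g' = 0.2826, ΔT' = 1.6/(1−0.2826) = 2.2303 °C.
Change = 2.2303 − 2.3609 = -0.13 °C.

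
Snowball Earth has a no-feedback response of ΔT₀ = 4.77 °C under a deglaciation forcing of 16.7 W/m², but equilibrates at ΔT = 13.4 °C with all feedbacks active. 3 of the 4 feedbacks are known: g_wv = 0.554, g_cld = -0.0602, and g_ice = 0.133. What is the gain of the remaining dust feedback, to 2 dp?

Amplification A = ΔT/ΔT₀ = 13.4/4.77 = 2.809.
Total gain g = 1 − 1/A = 1 − 1/2.809 = 0.644.
Known gains sum to 0.554 − 0.0602 + 0.133 = 0.6268.
g_dust = 0.644 − 0.6268 = 0.02.

0.02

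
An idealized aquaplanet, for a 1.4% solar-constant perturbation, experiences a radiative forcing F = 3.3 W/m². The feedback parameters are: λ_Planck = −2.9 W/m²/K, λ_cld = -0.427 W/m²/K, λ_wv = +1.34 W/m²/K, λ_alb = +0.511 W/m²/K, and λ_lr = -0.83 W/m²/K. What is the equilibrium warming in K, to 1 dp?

Net feedback parameter λ = (−2.9) + (-0.427) + (+1.34) + (+0.511) + (-0.83) = -2.306 W/m²/K.
ΔT = −F/λ = −3.3/(-2.306) = 1.4 K.

1.4 K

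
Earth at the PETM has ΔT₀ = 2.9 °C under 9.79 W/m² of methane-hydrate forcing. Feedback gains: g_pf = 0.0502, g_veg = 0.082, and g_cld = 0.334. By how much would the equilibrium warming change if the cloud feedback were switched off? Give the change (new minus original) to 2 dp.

Original: g = 0.4662, ΔT = 2.9/(1−0.4662) = 5.4327 °C.
Without cloud: g' = 0.1322, ΔT' = 2.9/(1−0.1322) = 3.3418 °C.
Change = 3.3418 − 5.4327 = -2.09 °C.

-2.09 °C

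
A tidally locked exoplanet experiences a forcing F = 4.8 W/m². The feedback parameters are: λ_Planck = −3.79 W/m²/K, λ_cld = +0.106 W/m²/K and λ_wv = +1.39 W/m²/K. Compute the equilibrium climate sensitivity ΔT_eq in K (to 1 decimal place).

Net feedback parameter λ = (−3.79) + (+0.106) + (+1.39) = -2.294 W/m²/K.
ΔT = −F/λ = −4.8/(-2.294) = 2.1 K.

2.1 K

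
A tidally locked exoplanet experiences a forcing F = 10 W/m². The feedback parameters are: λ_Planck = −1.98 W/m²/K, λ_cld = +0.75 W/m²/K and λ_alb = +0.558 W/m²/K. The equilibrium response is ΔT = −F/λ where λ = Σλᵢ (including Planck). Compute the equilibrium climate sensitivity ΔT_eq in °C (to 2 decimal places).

14.88 °C

Net feedback parameter λ = (−1.98) + (+0.75) + (+0.558) = -0.672 W/m²/K.
ΔT = −F/λ = −10/(-0.672) = 14.88 °C.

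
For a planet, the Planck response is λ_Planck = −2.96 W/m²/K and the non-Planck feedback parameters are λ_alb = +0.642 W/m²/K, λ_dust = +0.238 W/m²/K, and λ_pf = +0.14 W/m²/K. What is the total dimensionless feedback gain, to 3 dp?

Convert to gains: g_alb = 0.642/2.96 = 0.2169; g_dust = 0.238/2.96 = 0.08041; g_pf = 0.14/2.96 = 0.0473.
Total gain g = 0.34461.

0.345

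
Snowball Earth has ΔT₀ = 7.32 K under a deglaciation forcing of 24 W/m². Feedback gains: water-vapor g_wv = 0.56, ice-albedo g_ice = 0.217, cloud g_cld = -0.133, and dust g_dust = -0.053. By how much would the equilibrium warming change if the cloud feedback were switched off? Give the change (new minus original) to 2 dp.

8.62 K

Original: g = 0.591, ΔT = 7.32/(1−0.591) = 17.8973 K.
Without cloud: g' = 0.724, ΔT' = 7.32/(1−0.724) = 26.5217 K.
Change = 26.5217 − 17.8973 = 8.62 K.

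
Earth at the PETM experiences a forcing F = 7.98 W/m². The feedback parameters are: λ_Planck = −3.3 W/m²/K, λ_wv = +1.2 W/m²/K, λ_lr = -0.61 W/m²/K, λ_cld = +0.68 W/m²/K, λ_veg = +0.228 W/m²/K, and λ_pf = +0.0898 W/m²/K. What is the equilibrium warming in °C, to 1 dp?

4.7 °C

Net feedback parameter λ = (−3.3) + (+1.2) + (-0.61) + (+0.68) + (+0.228) + (+0.0898) = -1.7122 W/m²/K.
ΔT = −F/λ = −7.98/(-1.7122) = 4.7 °C.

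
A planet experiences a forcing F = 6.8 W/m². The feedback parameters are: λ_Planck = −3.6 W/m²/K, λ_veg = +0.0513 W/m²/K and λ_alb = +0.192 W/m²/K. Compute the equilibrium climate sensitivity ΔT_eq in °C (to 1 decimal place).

Net feedback parameter λ = (−3.6) + (+0.0513) + (+0.192) = -3.3567 W/m²/K.
ΔT = −F/λ = −6.8/(-3.3567) = 2.0 °C.

2.0 °C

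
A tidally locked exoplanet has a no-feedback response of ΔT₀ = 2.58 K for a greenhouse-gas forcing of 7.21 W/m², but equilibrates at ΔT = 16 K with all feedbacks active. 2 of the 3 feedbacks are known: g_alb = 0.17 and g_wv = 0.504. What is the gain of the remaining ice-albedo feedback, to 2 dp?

0.16

Amplification A = ΔT/ΔT₀ = 16/2.58 = 6.202.
Total gain g = 1 − 1/A = 1 − 1/6.202 = 0.8388.
Known gains sum to 0.17 + 0.504 = 0.674.
g_ice = 0.8388 − 0.674 = 0.16.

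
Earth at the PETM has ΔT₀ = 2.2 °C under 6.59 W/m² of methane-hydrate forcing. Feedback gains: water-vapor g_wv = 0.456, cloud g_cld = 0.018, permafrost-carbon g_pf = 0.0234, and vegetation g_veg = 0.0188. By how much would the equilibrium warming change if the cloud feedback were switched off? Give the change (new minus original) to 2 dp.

Original: g = 0.5162, ΔT = 2.2/(1−0.5162) = 4.5473 °C.
Without cloud: g' = 0.4982, ΔT' = 2.2/(1−0.4982) = 4.3842 °C.
Change = 4.3842 − 4.5473 = -0.16 °C.

-0.16 °C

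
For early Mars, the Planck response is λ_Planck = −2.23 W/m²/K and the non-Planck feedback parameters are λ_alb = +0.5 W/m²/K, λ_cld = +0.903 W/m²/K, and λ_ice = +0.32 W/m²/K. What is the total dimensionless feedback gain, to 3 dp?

Convert to gains: g_alb = 0.5/2.23 = 0.2242; g_cld = 0.903/2.23 = 0.4049; g_ice = 0.32/2.23 = 0.1435.
Total gain g = 0.7726.

0.773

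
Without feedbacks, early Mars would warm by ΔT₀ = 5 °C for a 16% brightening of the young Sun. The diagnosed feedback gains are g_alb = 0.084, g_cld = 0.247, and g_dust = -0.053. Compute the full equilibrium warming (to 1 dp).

Total gain g = 0.084 + 0.247 − 0.053 = 0.278.
Amplification A = 1/(1 − 0.278) = 1.385.
ΔT = 5 × 1.385 = 6.9 °C.

6.9 °C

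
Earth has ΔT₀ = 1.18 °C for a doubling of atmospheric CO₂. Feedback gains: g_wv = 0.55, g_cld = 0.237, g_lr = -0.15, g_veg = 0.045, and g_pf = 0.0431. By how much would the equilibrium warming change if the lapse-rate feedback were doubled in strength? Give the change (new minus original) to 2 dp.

-1.52 °C

Original: g = 0.7251, ΔT = 1.18/(1−0.7251) = 4.2925 °C.
With doubled lapse-rate: g' = 0.5751, ΔT' = 1.18/(1−0.5751) = 2.7771 °C.
Change = 2.7771 − 4.2925 = -1.52 °C.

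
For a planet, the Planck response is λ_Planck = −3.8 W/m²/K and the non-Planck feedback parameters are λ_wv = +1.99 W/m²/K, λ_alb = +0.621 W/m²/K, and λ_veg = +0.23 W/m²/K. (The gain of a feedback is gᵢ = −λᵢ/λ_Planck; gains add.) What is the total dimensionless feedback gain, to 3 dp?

Convert to gains: g_wv = 1.99/3.8 = 0.5237; g_alb = 0.621/3.8 = 0.1634; g_veg = 0.23/3.8 = 0.06053.
Total gain g = 0.74763.

0.748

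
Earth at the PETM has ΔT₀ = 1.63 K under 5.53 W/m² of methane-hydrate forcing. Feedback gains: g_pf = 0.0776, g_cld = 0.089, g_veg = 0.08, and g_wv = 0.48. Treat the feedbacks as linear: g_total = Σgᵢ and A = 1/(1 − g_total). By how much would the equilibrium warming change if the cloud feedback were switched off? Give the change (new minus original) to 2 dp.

Original: g = 0.7266, ΔT = 1.63/(1−0.7266) = 5.9620 K.
Without cloud: g' = 0.6376, ΔT' = 1.63/(1−0.6376) = 4.4978 K.
Change = 4.4978 − 5.9620 = -1.46 K.

-1.46 K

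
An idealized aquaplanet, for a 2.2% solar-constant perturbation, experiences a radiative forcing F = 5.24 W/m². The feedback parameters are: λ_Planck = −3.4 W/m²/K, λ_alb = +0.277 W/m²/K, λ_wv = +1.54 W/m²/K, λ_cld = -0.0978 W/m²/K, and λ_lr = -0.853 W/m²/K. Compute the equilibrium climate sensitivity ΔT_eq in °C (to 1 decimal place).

2.1 °C

Net feedback parameter λ = (−3.4) + (+0.277) + (+1.54) + (-0.0978) + (-0.853) = -2.5338 W/m²/K.
ΔT = −F/λ = −5.24/(-2.5338) = 2.1 °C.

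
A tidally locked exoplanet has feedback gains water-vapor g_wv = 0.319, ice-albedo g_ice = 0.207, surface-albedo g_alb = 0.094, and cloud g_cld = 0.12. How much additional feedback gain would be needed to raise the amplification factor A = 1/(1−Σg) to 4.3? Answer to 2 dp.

Current total gain = 0.74.
Target gain for A = 4.3: g* = 1 − 1/4.3 = 0.7674.
Additional gain needed = 0.7674 − 0.74 = 0.03.

0.03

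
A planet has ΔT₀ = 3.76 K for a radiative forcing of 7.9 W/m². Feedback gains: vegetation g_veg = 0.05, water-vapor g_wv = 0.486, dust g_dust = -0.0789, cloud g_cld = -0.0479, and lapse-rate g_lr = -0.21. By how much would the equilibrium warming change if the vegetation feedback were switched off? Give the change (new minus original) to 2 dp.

-0.28 K

Original: g = 0.1992, ΔT = 3.76/(1−0.1992) = 4.6953 K.
Without vegetation: g' = 0.1492, ΔT' = 3.76/(1−0.1492) = 4.4194 K.
Change = 4.4194 − 4.6953 = -0.28 K.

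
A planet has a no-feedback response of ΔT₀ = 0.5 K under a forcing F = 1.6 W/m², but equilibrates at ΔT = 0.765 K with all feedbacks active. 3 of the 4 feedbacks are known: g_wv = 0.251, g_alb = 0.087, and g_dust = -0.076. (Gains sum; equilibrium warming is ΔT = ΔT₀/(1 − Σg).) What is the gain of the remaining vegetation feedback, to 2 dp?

0.08

Amplification A = ΔT/ΔT₀ = 0.765/0.5 = 1.53.
Total gain g = 1 − 1/A = 1 − 1/1.53 = 0.3464.
Known gains sum to 0.251 + 0.087 − 0.076 = 0.262.
g_veg = 0.3464 − 0.262 = 0.08.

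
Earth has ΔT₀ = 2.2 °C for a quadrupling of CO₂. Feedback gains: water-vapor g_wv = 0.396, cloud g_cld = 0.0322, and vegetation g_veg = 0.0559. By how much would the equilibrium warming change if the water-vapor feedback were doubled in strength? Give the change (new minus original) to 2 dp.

Original: g = 0.4841, ΔT = 2.2/(1−0.4841) = 4.2644 °C.
With doubled water-vapor: g' = 0.8801, ΔT' = 2.2/(1−0.8801) = 18.3486 °C.
Change = 18.3486 − 4.2644 = 14.08 °C.

14.08 °C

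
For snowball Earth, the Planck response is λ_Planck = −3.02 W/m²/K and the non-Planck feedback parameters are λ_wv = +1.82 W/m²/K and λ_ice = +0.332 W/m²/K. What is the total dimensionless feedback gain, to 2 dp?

0.71

Convert to gains: g_wv = 1.82/3.02 = 0.6026; g_ice = 0.332/3.02 = 0.1099.
Total gain g = 0.7125.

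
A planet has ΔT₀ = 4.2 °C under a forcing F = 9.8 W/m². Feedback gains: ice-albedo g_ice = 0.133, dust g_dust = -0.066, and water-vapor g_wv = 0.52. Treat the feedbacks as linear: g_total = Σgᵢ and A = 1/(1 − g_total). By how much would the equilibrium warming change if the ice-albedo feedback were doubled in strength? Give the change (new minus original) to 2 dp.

4.83 °C

Original: g = 0.587, ΔT = 4.2/(1−0.587) = 10.1695 °C.
With doubled ice-albedo: g' = 0.72, ΔT' = 4.2/(1−0.72) = 15.0000 °C.
Change = 15.0000 − 10.1695 = 4.83 °C.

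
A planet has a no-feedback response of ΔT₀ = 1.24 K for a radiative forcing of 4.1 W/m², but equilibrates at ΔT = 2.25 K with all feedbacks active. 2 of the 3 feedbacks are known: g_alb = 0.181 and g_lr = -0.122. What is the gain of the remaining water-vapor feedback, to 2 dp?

Amplification A = ΔT/ΔT₀ = 2.25/1.24 = 1.815.
Total gain g = 1 − 1/A = 1 − 1/1.815 = 0.449.
Known gains sum to 0.181 − 0.122 = 0.059.
g_wv = 0.449 − 0.059 = 0.39.

0.39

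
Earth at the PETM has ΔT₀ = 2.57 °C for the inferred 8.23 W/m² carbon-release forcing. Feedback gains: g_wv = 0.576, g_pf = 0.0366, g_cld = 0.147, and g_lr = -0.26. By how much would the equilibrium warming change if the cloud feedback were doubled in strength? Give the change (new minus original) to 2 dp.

2.14 °C

Original: g = 0.4996, ΔT = 2.57/(1−0.4996) = 5.1359 °C.
With doubled cloud: g' = 0.6466, ΔT' = 2.57/(1−0.6466) = 7.2722 °C.
Change = 7.2722 − 5.1359 = 2.14 °C.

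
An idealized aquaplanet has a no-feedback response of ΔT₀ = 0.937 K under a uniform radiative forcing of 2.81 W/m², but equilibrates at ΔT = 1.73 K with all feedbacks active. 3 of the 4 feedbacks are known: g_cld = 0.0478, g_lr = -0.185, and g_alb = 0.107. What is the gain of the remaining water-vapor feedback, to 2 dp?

0.49

Amplification A = ΔT/ΔT₀ = 1.73/0.937 = 1.846.
Total gain g = 1 − 1/A = 1 − 1/1.846 = 0.4583.
Known gains sum to 0.0478 − 0.185 + 0.107 = -0.0302.
g_wv = 0.4583 + 0.0302 = 0.49.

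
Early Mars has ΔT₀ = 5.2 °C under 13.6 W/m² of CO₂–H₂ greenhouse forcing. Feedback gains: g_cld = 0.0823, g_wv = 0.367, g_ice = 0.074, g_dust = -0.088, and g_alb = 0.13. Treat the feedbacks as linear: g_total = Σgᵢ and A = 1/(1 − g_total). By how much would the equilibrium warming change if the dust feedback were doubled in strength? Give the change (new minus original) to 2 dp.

Original: g = 0.5653, ΔT = 5.2/(1−0.5653) = 11.9623 °C.
With doubled dust: g' = 0.4773, ΔT' = 5.2/(1−0.4773) = 9.9483 °C.
Change = 9.9483 − 11.9623 = -2.01 °C.

-2.01 °C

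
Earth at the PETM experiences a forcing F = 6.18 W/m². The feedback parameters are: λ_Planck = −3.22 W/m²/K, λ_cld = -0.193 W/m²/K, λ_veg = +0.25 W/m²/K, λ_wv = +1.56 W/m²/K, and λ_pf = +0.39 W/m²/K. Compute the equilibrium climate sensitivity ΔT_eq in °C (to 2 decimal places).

5.09 °C

Net feedback parameter λ = (−3.22) + (-0.193) + (+0.25) + (+1.56) + (+0.39) = -1.213 W/m²/K.
ΔT = −F/λ = −6.18/(-1.213) = 5.09 °C.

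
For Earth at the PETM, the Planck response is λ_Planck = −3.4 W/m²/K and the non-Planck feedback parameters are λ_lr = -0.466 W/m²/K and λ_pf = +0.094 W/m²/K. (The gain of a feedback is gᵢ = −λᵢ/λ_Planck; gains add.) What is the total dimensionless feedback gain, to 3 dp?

-0.109

Convert to gains: g_lr = -0.466/3.4 = -0.1371; g_pf = 0.094/3.4 = 0.02765.
Total gain g = -0.10945.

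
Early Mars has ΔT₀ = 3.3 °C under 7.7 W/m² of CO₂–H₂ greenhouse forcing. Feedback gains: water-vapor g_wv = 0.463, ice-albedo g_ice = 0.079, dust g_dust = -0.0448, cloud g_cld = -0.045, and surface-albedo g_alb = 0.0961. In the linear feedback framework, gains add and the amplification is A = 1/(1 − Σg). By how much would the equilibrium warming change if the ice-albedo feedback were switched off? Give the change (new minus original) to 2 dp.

Original: g = 0.5483, ΔT = 3.3/(1−0.5483) = 7.3057 °C.
Without ice-albedo: g' = 0.4693, ΔT' = 3.3/(1−0.4693) = 6.2182 °C.
Change = 6.2182 − 7.3057 = -1.09 °C.

-1.09 °C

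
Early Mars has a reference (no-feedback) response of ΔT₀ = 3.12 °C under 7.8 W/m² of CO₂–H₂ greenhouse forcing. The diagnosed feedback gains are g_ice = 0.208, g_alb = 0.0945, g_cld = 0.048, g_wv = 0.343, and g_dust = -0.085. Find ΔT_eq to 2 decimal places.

7.97 °C

Total gain g = 0.208 + 0.0945 + 0.048 + 0.343 − 0.085 = 0.6085.
Amplification A = 1/(1 − 0.6085) = 2.554.
ΔT = 3.12 × 2.554 = 7.97 °C.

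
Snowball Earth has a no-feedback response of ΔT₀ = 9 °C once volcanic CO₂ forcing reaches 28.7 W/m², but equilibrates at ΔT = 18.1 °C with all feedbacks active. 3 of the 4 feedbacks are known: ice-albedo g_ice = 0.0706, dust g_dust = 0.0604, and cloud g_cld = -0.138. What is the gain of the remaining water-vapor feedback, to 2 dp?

Amplification A = ΔT/ΔT₀ = 18.1/9 = 2.011.
Total gain g = 1 − 1/A = 1 − 1/2.011 = 0.5027.
Known gains sum to 0.0706 + 0.0604 − 0.138 = -0.007.
g_wv = 0.5027 + 0.007 = 0.51.

0.51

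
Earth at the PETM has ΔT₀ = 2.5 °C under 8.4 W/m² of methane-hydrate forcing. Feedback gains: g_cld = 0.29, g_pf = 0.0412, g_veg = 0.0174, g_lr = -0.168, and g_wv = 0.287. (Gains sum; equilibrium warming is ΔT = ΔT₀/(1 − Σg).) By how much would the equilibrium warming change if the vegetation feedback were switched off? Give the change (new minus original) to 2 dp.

Original: g = 0.4676, ΔT = 2.5/(1−0.4676) = 4.6957 °C.
Without vegetation: g' = 0.4502, ΔT' = 2.5/(1−0.4502) = 4.5471 °C.
Change = 4.5471 − 4.6957 = -0.15 °C.

-0.15 °C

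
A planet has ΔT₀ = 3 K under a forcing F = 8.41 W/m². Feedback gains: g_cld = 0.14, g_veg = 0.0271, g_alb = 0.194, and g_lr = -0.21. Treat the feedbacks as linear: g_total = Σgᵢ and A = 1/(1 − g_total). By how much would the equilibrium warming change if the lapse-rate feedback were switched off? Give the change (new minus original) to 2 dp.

1.16 K

Original: g = 0.1511, ΔT = 3/(1−0.1511) = 3.5340 K.
Without lapse-rate: g' = 0.3611, ΔT' = 3/(1−0.3611) = 4.6956 K.
Change = 4.6956 − 3.5340 = 1.16 K.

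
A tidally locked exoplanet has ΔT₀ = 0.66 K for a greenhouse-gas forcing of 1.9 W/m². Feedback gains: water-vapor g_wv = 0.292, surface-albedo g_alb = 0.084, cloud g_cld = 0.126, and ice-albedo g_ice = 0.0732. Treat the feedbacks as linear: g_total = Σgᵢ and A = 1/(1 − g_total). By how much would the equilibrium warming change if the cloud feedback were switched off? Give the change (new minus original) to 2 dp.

Original: g = 0.5752, ΔT = 0.66/(1−0.5752) = 1.5537 K.
Without cloud: g' = 0.4492, ΔT' = 0.66/(1−0.4492) = 1.1983 K.
Change = 1.1983 − 1.5537 = -0.36 K.

-0.36 K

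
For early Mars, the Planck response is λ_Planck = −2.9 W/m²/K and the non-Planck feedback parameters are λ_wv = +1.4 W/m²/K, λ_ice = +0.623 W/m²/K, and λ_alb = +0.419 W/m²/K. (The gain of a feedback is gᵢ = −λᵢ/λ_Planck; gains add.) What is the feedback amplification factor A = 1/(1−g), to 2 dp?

6.33

Convert to gains: g_wv = 1.4/2.9 = 0.4828; g_ice = 0.623/2.9 = 0.2148; g_alb = 0.419/2.9 = 0.1445.
Total gain g = 0.8421.
A = 1/(1 − 0.8421) = 6.33.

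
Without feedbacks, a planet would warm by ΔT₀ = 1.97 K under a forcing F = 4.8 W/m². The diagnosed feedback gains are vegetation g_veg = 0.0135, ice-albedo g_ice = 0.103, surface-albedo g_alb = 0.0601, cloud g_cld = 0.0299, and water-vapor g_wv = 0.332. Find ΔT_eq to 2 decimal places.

4.27 K

Total gain g = 0.0135 + 0.103 + 0.0601 + 0.0299 + 0.332 = 0.5385.
Amplification A = 1/(1 − 0.5385) = 2.167.
ΔT = 1.97 × 2.167 = 4.27 K.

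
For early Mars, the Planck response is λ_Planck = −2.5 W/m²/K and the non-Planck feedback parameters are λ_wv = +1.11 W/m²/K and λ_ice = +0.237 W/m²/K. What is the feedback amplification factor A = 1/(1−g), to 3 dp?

2.168

Convert to gains: g_wv = 1.11/2.5 = 0.444; g_ice = 0.237/2.5 = 0.0948.
Total gain g = 0.5388.
A = 1/(1 − 0.5388) = 2.168.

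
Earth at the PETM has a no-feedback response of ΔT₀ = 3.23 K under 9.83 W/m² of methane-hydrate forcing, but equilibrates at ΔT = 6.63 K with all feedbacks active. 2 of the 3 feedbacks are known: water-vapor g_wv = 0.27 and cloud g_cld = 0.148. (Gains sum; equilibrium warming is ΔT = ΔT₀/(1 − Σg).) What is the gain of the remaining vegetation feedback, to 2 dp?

0.09

Amplification A = ΔT/ΔT₀ = 6.63/3.23 = 2.053.
Total gain g = 1 − 1/A = 1 − 1/2.053 = 0.5129.
Known gains sum to 0.27 + 0.148 = 0.418.
g_veg = 0.5129 − 0.418 = 0.09.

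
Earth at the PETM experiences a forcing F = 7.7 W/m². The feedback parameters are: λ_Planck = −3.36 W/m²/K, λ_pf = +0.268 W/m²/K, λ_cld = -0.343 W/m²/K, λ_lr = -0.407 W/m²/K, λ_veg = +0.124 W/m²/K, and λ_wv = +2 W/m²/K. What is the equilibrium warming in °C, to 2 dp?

Net feedback parameter λ = (−3.36) + (+0.268) + (-0.343) + (-0.407) + (+0.124) + (+2) = -1.718 W/m²/K.
ΔT = −F/λ = −7.7/(-1.718) = 4.48 °C.

4.48 °C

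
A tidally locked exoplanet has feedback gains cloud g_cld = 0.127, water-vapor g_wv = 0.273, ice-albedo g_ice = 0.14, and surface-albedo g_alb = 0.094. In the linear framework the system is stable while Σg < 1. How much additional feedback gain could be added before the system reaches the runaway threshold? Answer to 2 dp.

Current total gain = 0.127 + 0.273 + 0.14 + 0.094 = 0.634.
Margin to runaway = 1 − 0.634 = 0.37.

0.37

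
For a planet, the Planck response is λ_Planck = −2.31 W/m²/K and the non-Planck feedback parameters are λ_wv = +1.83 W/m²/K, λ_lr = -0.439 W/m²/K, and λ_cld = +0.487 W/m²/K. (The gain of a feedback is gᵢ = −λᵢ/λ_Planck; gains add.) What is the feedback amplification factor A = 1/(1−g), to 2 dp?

5.35

Convert to gains: g_wv = 1.83/2.31 = 0.7922; g_lr = -0.439/2.31 = -0.19; g_cld = 0.487/2.31 = 0.2108.
Total gain g = 0.813.
A = 1/(1 − 0.813) = 5.35.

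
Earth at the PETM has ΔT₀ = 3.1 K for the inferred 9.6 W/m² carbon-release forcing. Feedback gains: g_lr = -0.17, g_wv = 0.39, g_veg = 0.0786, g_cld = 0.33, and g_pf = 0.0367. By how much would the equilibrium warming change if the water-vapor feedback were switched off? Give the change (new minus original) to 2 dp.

Original: g = 0.6653, ΔT = 3.1/(1−0.6653) = 9.2620 K.
Without water-vapor: g' = 0.2753, ΔT' = 3.1/(1−0.2753) = 4.2776 K.
Change = 4.2776 − 9.2620 = -4.98 K.

-4.98 K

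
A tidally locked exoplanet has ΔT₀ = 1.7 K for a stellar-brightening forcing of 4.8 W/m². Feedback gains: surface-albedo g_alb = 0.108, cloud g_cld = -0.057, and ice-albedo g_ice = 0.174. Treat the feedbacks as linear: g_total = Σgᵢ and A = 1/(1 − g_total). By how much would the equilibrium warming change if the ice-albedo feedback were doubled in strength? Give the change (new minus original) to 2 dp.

0.64 K

Original: g = 0.225, ΔT = 1.7/(1−0.225) = 2.1935 K.
With doubled ice-albedo: g' = 0.399, ΔT' = 1.7/(1−0.399) = 2.8286 K.
Change = 2.8286 − 2.1935 = 0.64 K.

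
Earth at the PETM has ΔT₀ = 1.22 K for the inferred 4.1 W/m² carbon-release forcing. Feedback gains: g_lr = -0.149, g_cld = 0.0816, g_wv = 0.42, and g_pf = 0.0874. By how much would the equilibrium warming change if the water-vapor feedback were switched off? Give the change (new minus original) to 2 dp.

Original: g = 0.44, ΔT = 1.22/(1−0.44) = 2.1786 K.
Without water-vapor: g' = 0.02, ΔT' = 1.22/(1−0.02) = 1.2449 K.
Change = 1.2449 − 2.1786 = -0.93 K.

-0.93 K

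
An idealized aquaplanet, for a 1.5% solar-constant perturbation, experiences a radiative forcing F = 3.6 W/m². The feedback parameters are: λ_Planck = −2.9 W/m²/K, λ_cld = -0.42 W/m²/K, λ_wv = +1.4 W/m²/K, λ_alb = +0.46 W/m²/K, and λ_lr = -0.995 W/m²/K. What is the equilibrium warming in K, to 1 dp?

Net feedback parameter λ = (−2.9) + (-0.42) + (+1.4) + (+0.46) + (-0.995) = -2.455 W/m²/K.
ΔT = −F/λ = −3.6/(-2.455) = 1.5 K.

1.5 K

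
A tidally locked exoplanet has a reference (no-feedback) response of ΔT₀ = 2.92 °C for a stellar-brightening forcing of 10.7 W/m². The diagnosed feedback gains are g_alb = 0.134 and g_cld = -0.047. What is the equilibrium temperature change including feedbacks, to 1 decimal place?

Total gain g = 0.134 − 0.047 = 0.087.
Amplification A = 1/(1 − 0.087) = 1.095.
ΔT = 2.92 × 1.095 = 3.2 °C.

3.2 °C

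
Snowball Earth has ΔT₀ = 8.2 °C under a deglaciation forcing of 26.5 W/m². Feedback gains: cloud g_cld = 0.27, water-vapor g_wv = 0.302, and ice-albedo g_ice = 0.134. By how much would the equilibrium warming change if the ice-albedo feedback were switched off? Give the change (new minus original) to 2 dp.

Original: g = 0.706, ΔT = 8.2/(1−0.706) = 27.8912 °C.
Without ice-albedo: g' = 0.572, ΔT' = 8.2/(1−0.572) = 19.1589 °C.
Change = 19.1589 − 27.8912 = -8.73 °C.

-8.73 °C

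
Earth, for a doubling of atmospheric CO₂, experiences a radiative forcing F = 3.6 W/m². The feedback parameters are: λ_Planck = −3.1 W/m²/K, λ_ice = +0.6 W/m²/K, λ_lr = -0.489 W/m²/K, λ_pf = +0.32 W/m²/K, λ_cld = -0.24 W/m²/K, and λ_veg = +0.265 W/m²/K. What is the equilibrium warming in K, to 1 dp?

1.4 K

Net feedback parameter λ = (−3.1) + (+0.6) + (-0.489) + (+0.32) + (-0.24) + (+0.265) = -2.644 W/m²/K.
ΔT = −F/λ = −3.6/(-2.644) = 1.4 K.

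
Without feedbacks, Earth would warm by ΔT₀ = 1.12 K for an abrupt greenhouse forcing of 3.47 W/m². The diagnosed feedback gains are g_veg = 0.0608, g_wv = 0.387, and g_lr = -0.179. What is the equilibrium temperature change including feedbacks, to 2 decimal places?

1.53 K

Total gain g = 0.0608 + 0.387 − 0.179 = 0.2688.
Amplification A = 1/(1 − 0.2688) = 1.368.
ΔT = 1.12 × 1.368 = 1.53 K.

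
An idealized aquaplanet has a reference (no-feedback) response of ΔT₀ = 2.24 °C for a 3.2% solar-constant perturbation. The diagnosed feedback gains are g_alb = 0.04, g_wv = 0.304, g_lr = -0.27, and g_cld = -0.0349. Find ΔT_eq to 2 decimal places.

Total gain g = 0.04 + 0.304 − 0.27 − 0.0349 = 0.0391.
Amplification A = 1/(1 − 0.0391) = 1.041.
ΔT = 2.24 × 1.041 = 2.33 °C.

2.33 °C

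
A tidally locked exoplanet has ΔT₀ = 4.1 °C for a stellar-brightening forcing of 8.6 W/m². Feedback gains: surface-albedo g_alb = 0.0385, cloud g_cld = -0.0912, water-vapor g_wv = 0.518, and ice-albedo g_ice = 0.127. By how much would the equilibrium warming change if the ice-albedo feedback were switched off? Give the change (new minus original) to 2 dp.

Original: g = 0.5923, ΔT = 4.1/(1−0.5923) = 10.0564 °C.
Without ice-albedo: g' = 0.4653, ΔT' = 4.1/(1−0.4653) = 7.6679 °C.
Change = 7.6679 − 10.0564 = -2.39 °C.

-2.39 °C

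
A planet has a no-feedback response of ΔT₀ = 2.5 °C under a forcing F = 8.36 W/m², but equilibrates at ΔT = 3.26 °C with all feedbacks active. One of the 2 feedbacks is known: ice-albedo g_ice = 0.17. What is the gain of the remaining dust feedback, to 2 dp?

Amplification A = ΔT/ΔT₀ = 3.26/2.5 = 1.304.
Total gain g = 1 − 1/A = 1 − 1/1.304 = 0.2331.
The known gain is 0.17.
g_dust = 0.2331 − 0.17 = 0.06.

0.06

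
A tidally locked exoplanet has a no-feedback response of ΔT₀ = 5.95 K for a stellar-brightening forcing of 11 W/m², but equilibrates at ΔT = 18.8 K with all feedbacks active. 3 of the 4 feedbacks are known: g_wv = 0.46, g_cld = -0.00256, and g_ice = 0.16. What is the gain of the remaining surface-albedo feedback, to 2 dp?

Amplification A = ΔT/ΔT₀ = 18.8/5.95 = 3.16.
Total gain g = 1 − 1/A = 1 − 1/3.16 = 0.6835.
Known gains sum to 0.46 − 0.00256 + 0.16 = 0.61744.
g_alb = 0.6835 − 0.61744 = 0.07.

0.07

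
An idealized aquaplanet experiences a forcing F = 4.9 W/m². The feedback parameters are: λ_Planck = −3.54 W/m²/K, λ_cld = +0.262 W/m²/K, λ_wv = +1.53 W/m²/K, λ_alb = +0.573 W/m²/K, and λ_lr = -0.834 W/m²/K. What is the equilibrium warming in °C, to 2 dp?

2.44 °C

Net feedback parameter λ = (−3.54) + (+0.262) + (+1.53) + (+0.573) + (-0.834) = -2.009 W/m²/K.
ΔT = −F/λ = −4.9/(-2.009) = 2.44 °C.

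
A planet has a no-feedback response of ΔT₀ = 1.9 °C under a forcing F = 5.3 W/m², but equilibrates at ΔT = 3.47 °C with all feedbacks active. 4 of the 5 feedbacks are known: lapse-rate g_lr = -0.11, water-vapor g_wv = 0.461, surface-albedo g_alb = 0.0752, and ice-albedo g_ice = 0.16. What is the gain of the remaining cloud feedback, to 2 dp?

-0.13

Amplification A = ΔT/ΔT₀ = 3.47/1.9 = 1.826.
Total gain g = 1 − 1/A = 1 − 1/1.826 = 0.4524.
Known gains sum to -0.11 + 0.461 + 0.0752 + 0.16 = 0.5862.
g_cld = 0.4524 − 0.5862 = -0.13.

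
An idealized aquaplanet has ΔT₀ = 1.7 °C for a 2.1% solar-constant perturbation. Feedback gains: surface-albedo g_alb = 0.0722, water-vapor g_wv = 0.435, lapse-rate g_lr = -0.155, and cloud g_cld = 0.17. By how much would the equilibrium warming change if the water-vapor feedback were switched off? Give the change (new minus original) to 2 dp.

Original: g = 0.5222, ΔT = 1.7/(1−0.5222) = 3.5580 °C.
Without water-vapor: g' = 0.0872, ΔT' = 1.7/(1−0.0872) = 1.8624 °C.
Change = 1.8624 − 3.5580 = -1.70 °C.

-1.70 °C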